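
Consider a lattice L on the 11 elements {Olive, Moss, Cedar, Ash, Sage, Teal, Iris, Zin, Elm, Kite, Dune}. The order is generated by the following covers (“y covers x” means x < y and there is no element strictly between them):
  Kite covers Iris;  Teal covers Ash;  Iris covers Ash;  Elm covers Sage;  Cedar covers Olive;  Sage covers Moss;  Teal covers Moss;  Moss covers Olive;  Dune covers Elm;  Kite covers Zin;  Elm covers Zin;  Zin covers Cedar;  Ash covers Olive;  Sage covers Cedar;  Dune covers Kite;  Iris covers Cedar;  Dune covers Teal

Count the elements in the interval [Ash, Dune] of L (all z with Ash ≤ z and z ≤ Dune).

The interval [Ash, Dune] = {Ash, Dune, Iris, Kite, Teal}, which has 5 elements.

5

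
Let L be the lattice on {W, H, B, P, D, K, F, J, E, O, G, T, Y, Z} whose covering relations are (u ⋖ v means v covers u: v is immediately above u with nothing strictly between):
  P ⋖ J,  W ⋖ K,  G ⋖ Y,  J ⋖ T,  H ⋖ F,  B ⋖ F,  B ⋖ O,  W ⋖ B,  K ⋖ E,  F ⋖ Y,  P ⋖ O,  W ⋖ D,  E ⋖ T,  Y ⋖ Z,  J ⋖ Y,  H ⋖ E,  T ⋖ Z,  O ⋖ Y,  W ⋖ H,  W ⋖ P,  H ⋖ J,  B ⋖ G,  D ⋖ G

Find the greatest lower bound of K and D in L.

Common lower bounds of {K, D}: W.
The greatest among these is W.

W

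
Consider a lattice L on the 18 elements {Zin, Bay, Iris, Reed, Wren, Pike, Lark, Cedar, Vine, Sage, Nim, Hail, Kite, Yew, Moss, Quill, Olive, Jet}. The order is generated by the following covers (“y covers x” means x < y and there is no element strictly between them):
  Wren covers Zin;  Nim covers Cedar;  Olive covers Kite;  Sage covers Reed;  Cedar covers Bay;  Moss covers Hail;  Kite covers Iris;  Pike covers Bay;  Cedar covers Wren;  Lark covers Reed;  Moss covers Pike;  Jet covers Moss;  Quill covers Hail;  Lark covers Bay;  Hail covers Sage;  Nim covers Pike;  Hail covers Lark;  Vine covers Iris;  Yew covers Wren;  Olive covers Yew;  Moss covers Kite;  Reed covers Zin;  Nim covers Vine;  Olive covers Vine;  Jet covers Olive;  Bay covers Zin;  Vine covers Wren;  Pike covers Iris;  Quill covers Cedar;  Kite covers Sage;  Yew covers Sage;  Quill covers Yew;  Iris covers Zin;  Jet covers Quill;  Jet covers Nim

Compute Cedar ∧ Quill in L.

Cedar ∧ Quill = Cedar

Cedar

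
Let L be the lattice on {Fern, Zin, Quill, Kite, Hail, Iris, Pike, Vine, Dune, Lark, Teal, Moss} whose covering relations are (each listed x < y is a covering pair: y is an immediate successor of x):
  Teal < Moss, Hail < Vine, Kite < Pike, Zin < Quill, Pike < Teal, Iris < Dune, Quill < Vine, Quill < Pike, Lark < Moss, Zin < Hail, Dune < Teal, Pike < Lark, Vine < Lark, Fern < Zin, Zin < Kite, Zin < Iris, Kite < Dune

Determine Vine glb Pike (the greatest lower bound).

Quill

Common lower bounds of {Vine, Pike}: Fern, Quill, Zin.
The greatest among these is Quill.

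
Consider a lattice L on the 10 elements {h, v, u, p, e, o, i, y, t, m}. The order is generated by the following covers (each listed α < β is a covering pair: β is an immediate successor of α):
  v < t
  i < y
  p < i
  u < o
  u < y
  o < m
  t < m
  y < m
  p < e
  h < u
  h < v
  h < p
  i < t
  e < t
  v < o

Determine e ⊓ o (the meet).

Common lower bounds of {e, o}: h.
The greatest among these is h.

h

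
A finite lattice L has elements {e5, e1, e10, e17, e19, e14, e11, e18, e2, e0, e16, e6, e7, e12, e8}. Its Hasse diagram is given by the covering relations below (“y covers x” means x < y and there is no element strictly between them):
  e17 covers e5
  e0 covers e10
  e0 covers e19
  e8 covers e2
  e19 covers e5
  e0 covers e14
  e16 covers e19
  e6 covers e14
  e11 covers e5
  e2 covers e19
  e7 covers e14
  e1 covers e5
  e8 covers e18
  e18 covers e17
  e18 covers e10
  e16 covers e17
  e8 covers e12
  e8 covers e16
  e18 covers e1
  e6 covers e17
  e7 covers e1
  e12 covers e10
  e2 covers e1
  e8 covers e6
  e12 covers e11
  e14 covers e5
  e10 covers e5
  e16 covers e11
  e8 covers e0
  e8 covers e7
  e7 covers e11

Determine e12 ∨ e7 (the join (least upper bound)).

Common upper bounds of {e12, e7}: e8.
The least among these is e8.

e8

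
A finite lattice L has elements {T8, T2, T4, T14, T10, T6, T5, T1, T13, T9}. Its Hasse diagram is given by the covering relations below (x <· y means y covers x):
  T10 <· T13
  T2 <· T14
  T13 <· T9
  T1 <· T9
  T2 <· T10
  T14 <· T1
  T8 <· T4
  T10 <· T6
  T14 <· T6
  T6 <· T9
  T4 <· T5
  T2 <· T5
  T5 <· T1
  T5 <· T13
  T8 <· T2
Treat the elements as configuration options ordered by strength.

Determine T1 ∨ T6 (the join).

Common upper bounds of {T1, T6}: T9.
The least among these is T9.

T9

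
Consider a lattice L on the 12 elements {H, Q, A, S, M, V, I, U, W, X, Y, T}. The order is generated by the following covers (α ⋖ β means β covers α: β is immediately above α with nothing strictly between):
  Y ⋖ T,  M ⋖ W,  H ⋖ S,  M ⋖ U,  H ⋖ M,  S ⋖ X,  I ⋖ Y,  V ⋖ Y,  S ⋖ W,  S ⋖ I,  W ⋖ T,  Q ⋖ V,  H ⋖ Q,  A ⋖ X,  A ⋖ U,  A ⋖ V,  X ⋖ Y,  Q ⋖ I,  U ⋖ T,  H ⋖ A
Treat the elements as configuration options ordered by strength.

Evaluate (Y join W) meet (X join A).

X

Y ∨ W = T
X ∨ A = X
T ∧ X = X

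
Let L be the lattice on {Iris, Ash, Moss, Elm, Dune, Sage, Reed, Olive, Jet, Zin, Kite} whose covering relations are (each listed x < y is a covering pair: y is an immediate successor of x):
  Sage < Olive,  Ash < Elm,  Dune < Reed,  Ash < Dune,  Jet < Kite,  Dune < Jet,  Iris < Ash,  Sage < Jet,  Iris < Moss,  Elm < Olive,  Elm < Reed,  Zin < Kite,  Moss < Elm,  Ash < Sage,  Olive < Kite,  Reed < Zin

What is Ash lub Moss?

Common upper bounds of {Ash, Moss}: Elm, Kite, Olive, Reed, Zin.
The least among these is Elm.

Elm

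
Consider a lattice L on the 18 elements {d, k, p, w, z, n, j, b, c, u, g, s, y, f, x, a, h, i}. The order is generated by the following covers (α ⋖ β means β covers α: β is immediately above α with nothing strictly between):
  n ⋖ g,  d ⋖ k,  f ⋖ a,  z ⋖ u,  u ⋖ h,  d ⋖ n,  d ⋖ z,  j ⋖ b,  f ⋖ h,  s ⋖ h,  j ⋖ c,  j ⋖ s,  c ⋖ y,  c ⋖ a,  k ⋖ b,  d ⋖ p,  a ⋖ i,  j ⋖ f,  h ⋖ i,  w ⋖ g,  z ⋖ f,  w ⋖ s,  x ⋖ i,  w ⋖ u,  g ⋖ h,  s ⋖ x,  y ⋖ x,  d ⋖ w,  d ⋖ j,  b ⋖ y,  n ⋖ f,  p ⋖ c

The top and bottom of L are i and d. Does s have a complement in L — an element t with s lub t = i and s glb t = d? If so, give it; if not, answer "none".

none

For every candidate t, either s ∨ t ≠ i or s ∧ t ≠ d; no complement exists.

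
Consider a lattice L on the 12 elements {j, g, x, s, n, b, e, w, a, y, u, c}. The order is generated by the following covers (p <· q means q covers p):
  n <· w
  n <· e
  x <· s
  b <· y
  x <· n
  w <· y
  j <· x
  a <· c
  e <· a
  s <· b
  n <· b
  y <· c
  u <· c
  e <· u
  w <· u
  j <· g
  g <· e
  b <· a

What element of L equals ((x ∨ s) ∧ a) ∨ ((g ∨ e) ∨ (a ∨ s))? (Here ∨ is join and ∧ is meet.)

x ∨ s = s
s ∧ a = s
g ∨ e = e
a ∨ s = a
e ∨ a = a
s ∨ a = a

a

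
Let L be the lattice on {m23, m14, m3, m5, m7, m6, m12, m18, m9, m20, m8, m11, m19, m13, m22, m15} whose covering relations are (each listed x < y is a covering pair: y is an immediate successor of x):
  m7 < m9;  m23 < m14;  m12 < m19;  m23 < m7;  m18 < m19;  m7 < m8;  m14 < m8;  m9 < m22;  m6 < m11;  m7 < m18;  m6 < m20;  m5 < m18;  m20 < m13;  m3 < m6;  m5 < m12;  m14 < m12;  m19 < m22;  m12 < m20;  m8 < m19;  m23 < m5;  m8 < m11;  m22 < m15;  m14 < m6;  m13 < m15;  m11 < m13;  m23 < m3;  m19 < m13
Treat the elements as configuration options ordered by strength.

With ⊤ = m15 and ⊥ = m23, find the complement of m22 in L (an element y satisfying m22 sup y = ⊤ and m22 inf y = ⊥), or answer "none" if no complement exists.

Need y with m22 ∨ y = m15 and m22 ∧ y = m23.
Checking each element gives: m3.

m3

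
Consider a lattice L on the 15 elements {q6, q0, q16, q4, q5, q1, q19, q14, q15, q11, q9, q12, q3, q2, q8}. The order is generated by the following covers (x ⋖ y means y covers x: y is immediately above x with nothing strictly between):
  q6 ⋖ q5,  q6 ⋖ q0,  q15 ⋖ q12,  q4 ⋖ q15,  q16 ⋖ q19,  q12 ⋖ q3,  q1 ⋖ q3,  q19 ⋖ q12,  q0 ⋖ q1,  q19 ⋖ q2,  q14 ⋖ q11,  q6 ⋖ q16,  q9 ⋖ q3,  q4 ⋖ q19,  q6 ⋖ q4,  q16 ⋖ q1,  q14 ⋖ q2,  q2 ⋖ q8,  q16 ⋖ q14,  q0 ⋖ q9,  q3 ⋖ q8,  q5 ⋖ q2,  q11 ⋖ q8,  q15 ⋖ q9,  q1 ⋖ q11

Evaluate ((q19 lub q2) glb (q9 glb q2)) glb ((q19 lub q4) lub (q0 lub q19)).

q19 ∨ q2 = q2
q9 ∧ q2 = q4
q2 ∧ q4 = q4
q19 ∨ q4 = q19
q0 ∨ q19 = q3
q19 ∨ q3 = q3
q4 ∧ q3 = q4

q4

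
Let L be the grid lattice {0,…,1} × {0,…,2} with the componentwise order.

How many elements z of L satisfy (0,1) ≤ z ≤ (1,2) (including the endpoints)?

The interval [(0,1), (1,2)] = {(0,1), (0,2), (1,1), (1,2)}, which has 4 elements.

4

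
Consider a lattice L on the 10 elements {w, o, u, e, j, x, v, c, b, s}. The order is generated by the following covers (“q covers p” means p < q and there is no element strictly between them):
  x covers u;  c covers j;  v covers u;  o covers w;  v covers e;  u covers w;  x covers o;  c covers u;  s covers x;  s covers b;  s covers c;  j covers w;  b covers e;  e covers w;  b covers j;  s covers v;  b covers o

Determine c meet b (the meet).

j

Common lower bounds of {c, b}: j, w.
The greatest among these is j.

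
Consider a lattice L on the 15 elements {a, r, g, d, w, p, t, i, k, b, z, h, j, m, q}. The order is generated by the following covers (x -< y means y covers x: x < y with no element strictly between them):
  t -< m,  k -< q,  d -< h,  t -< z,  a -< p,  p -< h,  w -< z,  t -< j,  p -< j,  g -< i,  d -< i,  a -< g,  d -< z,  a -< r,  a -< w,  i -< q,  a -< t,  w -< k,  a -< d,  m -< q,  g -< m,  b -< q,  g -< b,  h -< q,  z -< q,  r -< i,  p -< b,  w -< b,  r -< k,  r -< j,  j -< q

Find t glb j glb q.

Common lower bounds of {t, j, q}: a, t.
The greatest among these is t.

t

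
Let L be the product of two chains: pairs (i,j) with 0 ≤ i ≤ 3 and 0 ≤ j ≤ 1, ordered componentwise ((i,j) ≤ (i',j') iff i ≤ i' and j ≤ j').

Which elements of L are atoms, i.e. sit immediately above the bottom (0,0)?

The atoms are exactly the elements that cover (0,0): (0,1), (1,0).

(0,1), (1,0)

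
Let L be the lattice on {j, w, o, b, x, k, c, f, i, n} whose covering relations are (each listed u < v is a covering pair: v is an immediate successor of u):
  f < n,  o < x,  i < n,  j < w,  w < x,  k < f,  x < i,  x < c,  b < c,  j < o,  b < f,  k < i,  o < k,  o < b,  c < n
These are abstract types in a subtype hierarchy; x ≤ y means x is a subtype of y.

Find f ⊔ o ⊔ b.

f

Common upper bounds of {f, o, b}: f, n.
The least among these is f.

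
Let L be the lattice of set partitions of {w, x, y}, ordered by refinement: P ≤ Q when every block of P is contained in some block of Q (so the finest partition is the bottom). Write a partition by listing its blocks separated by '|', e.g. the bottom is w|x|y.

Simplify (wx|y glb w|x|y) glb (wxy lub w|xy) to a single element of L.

wx|y ∧ w|x|y = w|x|y
wxy ∨ w|xy = wxy
w|x|y ∧ wxy = w|x|y

w|x|y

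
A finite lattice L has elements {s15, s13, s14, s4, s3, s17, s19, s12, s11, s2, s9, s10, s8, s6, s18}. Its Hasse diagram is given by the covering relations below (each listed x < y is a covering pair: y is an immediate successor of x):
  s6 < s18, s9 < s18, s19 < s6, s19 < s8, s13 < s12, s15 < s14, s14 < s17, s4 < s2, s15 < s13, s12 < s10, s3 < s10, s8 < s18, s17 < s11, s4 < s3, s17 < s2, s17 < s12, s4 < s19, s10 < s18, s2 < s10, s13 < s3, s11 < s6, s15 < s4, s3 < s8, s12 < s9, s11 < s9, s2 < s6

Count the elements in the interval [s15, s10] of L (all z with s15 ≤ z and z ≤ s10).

9

The interval [s15, s10] = {s10, s12, s13, s14, s15, s17, s2, s3, s4}, which has 9 elements.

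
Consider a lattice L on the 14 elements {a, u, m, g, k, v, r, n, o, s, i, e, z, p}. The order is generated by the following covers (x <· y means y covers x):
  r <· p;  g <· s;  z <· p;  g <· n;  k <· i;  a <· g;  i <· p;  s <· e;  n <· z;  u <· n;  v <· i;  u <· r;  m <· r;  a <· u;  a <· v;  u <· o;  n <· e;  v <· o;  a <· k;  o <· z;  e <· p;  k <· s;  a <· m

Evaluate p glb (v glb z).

v

v ∧ z = v
p ∧ v = v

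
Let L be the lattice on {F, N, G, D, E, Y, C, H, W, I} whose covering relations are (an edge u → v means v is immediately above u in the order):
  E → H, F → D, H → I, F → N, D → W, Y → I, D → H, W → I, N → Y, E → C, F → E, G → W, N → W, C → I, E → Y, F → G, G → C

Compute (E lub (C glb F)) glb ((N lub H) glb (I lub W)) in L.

E

C ∧ F = F
E ∨ F = E
N ∨ H = I
I ∨ W = I
I ∧ I = I
E ∧ I = E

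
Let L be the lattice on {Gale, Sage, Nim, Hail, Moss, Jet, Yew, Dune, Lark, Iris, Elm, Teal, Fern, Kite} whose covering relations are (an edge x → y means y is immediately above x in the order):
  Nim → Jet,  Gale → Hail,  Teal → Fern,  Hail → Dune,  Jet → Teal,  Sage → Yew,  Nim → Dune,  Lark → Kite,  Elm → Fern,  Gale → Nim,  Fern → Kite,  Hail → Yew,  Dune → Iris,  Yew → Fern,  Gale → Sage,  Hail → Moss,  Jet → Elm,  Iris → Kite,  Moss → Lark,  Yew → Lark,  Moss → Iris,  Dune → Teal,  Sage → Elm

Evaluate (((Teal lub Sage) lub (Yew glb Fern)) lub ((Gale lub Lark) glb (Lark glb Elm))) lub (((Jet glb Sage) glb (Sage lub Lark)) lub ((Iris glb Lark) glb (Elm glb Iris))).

Teal ∨ Sage = Fern
Yew ∧ Fern = Yew
Fern ∨ Yew = Fern
Gale ∨ Lark = Lark
Lark ∧ Elm = Sage
Lark ∧ Sage = Sage
Fern ∨ Sage = Fern
Jet ∧ Sage = Gale
Sage ∨ Lark = Lark
Gale ∧ Lark = Gale
Iris ∧ Lark = Moss
Elm ∧ Iris = Nim
Moss ∧ Nim = Gale
Gale ∨ Gale = Gale
Fern ∨ Gale = Fern

Fern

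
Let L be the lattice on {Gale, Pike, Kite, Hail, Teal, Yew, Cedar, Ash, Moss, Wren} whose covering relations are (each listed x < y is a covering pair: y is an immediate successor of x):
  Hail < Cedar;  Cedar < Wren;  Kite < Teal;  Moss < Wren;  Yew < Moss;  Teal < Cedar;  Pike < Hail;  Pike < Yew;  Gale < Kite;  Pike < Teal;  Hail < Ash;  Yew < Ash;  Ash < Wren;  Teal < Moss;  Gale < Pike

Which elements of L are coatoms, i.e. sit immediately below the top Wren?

The coatoms are exactly the elements covered by Wren: Ash, Cedar, Moss.

Ash, Cedar, Moss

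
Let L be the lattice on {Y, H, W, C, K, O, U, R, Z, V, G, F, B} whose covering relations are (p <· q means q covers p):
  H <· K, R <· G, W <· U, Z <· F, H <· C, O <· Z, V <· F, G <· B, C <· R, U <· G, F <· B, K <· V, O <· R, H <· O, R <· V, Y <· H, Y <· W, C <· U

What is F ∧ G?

R

Common lower bounds of {F, G}: C, H, O, R, Y.
The greatest among these is R.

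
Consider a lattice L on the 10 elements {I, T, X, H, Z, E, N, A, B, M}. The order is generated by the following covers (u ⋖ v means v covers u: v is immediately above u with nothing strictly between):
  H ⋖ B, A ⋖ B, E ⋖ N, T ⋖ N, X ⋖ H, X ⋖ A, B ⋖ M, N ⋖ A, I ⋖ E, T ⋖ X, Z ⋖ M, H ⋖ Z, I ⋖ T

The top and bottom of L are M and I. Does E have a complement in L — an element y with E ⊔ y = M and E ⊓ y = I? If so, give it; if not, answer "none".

Need y with E ∨ y = M and E ∧ y = I.
Checking each element gives: Z.

Z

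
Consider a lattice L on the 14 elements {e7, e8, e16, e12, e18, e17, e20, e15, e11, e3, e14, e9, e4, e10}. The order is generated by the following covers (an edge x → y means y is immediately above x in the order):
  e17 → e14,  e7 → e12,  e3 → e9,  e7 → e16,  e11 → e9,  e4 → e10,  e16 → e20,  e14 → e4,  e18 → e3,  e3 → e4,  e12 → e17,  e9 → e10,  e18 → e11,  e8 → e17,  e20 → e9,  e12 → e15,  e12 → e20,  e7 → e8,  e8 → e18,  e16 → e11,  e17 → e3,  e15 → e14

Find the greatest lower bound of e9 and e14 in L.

e17

Common lower bounds of {e9, e14}: e12, e17, e7, e8.
The greatest among these is e17.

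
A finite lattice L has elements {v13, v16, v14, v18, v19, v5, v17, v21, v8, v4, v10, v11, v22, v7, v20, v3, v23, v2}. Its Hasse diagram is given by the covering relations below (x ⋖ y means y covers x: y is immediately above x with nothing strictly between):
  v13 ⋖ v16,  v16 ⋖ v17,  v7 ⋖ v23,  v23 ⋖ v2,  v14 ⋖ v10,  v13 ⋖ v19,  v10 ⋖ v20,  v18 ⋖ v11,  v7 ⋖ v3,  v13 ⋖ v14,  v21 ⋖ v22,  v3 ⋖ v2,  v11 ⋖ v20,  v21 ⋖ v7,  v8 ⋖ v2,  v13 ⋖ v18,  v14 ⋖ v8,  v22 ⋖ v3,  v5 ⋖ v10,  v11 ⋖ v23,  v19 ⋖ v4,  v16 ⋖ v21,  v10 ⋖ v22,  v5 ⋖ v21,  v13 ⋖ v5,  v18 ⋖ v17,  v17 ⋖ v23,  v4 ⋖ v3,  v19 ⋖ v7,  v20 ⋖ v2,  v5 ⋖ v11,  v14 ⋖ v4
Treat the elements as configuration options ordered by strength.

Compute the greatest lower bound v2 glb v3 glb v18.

v13

Common lower bounds of {v2, v3, v18}: v13.
The greatest among these is v13.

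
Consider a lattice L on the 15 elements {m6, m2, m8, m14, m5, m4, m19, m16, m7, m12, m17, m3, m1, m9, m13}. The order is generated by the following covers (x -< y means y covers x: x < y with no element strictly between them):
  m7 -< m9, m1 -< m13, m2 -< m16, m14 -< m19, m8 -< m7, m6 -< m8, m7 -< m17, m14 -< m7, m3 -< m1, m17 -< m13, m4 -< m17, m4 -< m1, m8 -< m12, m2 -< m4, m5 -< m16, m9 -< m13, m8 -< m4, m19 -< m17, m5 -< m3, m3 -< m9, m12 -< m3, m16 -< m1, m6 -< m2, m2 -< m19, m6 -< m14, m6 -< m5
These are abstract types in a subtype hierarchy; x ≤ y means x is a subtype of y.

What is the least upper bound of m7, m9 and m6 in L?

Common upper bounds of {m7, m9, m6}: m13, m9.
The least among these is m9.

m9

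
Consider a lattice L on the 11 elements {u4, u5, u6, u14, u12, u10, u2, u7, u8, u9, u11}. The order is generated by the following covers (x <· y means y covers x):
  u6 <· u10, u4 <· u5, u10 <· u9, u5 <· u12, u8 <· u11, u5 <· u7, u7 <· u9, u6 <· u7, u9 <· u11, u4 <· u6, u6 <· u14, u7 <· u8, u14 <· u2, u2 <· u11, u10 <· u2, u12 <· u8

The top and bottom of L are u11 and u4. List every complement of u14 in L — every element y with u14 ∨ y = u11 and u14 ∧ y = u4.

Need y with u14 ∨ y = u11 and u14 ∧ y = u4.
Checking each element gives: u12, u5.

u12, u5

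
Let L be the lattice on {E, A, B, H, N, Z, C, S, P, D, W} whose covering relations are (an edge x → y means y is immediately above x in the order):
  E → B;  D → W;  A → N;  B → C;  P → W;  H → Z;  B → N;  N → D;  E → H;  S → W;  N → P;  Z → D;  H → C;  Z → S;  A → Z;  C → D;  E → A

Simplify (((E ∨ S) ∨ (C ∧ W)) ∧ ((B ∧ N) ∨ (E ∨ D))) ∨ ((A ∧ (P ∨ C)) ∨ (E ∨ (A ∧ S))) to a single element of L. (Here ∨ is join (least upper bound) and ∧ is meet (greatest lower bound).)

D

E ∨ S = S
C ∧ W = C
S ∨ C = W
B ∧ N = B
E ∨ D = D
B ∨ D = D
W ∧ D = D
P ∨ C = W
A ∧ W = A
A ∧ S = A
E ∨ A = A
A ∨ A = A
D ∨ A = D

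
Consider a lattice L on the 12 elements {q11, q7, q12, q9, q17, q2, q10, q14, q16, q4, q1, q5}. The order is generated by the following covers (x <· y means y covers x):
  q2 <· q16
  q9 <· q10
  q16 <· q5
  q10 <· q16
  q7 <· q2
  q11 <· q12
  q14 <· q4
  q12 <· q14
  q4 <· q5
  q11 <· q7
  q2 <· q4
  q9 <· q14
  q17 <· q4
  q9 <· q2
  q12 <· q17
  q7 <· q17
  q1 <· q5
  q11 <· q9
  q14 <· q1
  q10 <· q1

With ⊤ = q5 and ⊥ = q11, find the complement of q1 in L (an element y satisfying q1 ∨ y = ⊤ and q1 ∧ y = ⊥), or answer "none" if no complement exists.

Need y with q1 ∨ y = q5 and q1 ∧ y = q11.
Checking each element gives: q7.

q7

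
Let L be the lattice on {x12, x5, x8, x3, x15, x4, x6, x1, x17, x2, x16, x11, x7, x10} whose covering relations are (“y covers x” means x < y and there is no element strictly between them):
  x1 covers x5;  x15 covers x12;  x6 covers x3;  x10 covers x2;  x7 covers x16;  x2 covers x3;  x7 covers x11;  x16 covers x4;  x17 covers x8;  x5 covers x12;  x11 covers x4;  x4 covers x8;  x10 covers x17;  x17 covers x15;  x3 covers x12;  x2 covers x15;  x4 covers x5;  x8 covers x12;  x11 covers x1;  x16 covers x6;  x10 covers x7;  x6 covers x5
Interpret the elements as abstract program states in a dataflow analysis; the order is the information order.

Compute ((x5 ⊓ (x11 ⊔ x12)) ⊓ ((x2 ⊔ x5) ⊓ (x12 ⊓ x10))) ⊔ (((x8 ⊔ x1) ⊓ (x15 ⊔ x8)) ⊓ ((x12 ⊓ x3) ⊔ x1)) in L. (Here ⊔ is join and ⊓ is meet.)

x11 ∨ x12 = x11
x5 ∧ x11 = x5
x2 ∨ x5 = x10
x12 ∧ x10 = x12
x10 ∧ x12 = x12
x5 ∧ x12 = x12
x8 ∨ x1 = x11
x15 ∨ x8 = x17
x11 ∧ x17 = x8
x12 ∧ x3 = x12
x12 ∨ x1 = x1
x8 ∧ x1 = x12
x12 ∨ x12 = x12

x12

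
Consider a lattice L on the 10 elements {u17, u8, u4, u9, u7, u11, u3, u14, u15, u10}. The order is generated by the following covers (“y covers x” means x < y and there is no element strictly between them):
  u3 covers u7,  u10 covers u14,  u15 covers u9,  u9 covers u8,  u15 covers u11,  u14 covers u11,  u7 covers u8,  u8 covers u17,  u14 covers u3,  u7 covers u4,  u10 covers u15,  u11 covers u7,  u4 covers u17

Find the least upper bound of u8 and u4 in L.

Common upper bounds of {u8, u4}: u10, u11, u14, u15, u3, u7.
The least among these is u7.

u7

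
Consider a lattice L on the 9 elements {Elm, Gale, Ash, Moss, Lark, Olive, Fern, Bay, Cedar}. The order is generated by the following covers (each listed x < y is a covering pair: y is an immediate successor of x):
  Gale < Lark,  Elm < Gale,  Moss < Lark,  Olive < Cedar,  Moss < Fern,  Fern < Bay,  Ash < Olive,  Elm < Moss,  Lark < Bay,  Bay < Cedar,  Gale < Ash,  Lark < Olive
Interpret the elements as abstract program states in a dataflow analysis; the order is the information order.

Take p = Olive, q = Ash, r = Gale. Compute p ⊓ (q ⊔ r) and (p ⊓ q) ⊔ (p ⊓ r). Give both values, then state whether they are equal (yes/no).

Ash; Ash; yes

q ⊔ r = Ash, so p ⊓ (q ⊔ r) = Olive ⊓ Ash = Ash.
p ⊓ q = Ash and p ⊓ r = Gale, so (p ⊓ q) ⊔ (p ⊓ r) = Ash ⊔ Gale = Ash.
Equal: yes.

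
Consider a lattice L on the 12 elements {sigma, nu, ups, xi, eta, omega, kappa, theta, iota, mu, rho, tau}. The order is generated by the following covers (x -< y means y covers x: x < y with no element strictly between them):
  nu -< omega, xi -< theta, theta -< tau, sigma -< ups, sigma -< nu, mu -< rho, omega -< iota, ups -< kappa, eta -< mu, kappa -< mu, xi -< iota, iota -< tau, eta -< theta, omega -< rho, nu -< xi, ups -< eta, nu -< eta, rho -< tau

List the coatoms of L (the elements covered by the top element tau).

iota, rho, theta

The coatoms are exactly the elements covered by tau: iota, rho, theta.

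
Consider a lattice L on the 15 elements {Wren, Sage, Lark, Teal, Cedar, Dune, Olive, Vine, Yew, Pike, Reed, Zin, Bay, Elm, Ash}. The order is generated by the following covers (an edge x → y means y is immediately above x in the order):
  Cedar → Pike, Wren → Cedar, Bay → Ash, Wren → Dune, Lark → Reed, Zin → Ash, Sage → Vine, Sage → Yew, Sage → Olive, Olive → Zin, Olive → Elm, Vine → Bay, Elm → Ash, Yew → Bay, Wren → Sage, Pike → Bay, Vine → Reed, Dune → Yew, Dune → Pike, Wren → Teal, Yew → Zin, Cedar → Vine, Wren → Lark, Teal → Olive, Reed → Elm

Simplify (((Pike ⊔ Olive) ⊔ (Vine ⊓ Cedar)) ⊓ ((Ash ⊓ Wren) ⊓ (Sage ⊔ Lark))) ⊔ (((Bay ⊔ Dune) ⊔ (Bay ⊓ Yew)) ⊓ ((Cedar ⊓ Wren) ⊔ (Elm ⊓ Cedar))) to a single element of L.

Cedar

Pike ∨ Olive = Ash
Vine ∧ Cedar = Cedar
Ash ∨ Cedar = Ash
Ash ∧ Wren = Wren
Sage ∨ Lark = Reed
Wren ∧ Reed = Wren
Ash ∧ Wren = Wren
Bay ∨ Dune = Bay
Bay ∧ Yew = Yew
Bay ∨ Yew = Bay
Cedar ∧ Wren = Wren
Elm ∧ Cedar = Cedar
Wren ∨ Cedar = Cedar
Bay ∧ Cedar = Cedar
Wren ∨ Cedar = Cedar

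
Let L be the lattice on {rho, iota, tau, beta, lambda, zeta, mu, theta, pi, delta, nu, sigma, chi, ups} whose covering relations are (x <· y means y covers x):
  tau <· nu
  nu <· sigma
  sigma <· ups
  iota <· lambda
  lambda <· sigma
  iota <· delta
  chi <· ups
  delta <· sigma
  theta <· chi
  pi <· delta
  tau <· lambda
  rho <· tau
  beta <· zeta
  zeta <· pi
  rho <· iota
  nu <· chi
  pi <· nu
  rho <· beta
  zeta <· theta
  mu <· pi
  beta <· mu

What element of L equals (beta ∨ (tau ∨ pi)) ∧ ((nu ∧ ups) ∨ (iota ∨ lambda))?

tau ∨ pi = nu
beta ∨ nu = nu
nu ∧ ups = nu
iota ∨ lambda = lambda
nu ∨ lambda = sigma
nu ∧ sigma = nu

nu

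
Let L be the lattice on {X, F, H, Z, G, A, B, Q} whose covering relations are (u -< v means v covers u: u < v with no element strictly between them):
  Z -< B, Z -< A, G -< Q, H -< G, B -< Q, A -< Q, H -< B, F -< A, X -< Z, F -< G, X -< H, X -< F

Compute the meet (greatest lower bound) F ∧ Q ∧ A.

F

Common lower bounds of {F, Q, A}: F, X.
The greatest among these is F.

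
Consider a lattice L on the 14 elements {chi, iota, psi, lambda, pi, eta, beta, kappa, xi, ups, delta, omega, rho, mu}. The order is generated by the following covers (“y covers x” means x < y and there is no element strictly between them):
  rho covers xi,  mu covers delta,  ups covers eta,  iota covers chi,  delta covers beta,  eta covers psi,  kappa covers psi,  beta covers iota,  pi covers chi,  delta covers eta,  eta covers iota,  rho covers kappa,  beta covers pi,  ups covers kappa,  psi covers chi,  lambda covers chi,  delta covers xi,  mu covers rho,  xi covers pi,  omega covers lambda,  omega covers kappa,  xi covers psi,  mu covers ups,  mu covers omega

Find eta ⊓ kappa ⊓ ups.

psi

Common lower bounds of {eta, kappa, ups}: chi, psi.
The greatest among these is psi.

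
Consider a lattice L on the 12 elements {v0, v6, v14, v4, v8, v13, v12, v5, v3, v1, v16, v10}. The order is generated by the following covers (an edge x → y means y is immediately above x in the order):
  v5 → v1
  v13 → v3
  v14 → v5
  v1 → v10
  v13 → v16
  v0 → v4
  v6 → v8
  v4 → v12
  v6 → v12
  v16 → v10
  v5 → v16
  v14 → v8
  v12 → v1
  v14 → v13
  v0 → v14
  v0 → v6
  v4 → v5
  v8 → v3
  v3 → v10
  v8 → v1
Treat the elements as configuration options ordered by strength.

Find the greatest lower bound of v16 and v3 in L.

v13

Common lower bounds of {v16, v3}: v0, v13, v14.
The greatest among these is v13.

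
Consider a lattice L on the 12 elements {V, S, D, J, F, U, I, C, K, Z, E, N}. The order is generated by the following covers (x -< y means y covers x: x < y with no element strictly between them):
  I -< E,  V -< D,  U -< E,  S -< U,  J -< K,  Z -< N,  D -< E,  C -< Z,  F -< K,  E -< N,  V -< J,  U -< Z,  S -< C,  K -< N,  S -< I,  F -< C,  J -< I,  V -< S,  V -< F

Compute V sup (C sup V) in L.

C ∨ V = C
V ∨ C = C

C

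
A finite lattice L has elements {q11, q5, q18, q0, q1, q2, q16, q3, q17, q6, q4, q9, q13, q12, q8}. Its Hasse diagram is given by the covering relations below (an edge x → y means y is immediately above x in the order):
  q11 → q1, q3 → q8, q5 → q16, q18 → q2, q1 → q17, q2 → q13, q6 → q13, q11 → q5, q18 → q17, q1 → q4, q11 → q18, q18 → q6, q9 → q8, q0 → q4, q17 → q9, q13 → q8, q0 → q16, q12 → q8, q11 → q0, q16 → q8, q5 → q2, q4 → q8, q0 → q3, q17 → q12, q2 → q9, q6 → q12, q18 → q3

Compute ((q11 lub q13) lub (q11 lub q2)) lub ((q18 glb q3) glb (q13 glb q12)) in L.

q11 ∨ q13 = q13
q11 ∨ q2 = q2
q13 ∨ q2 = q13
q18 ∧ q3 = q18
q13 ∧ q12 = q6
q18 ∧ q6 = q18
q13 ∨ q18 = q13

q13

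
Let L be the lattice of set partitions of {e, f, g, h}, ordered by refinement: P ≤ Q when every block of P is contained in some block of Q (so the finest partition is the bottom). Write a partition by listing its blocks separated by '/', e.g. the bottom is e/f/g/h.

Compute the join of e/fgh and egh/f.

Common upper bounds of {e/fgh, egh/f}: efgh.
The least among these is efgh.

efgh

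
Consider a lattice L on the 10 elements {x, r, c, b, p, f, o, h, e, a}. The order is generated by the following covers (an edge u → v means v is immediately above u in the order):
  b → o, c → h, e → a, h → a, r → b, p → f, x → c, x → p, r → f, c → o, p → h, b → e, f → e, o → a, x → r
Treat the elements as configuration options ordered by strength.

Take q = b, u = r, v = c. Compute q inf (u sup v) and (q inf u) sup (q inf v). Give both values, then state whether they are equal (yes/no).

b; r; no

u sup v = o, so q inf (u sup v) = b inf o = b.
q inf u = r and q inf v = x, so (q inf u) sup (q inf v) = r sup x = r.
Equal: no.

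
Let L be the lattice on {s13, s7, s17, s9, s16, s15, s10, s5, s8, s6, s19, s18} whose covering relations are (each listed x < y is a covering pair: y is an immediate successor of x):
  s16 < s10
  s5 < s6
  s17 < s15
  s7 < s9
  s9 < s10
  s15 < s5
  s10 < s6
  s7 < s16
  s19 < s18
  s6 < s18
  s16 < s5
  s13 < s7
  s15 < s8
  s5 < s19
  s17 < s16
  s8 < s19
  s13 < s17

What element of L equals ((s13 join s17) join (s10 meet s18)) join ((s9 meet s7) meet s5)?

s13 ∨ s17 = s17
s10 ∧ s18 = s10
s17 ∨ s10 = s10
s9 ∧ s7 = s7
s7 ∧ s5 = s7
s10 ∨ s7 = s10

s10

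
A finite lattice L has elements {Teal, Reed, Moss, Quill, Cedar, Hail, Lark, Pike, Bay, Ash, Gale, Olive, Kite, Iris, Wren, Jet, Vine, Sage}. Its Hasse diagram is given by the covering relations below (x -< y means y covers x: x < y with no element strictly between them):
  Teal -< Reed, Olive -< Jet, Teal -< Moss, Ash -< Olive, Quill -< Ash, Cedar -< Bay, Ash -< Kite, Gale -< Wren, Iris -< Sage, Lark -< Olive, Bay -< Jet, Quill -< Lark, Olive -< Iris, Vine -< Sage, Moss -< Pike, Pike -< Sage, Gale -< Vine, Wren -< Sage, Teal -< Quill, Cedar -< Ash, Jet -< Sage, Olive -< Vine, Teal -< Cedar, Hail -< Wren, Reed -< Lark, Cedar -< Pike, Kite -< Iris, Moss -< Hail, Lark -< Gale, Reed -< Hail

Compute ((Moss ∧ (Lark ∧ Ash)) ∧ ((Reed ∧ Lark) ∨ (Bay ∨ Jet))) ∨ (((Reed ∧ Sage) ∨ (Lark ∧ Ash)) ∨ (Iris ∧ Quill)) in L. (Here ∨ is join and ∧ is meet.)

Lark ∧ Ash = Quill
Moss ∧ Quill = Teal
Reed ∧ Lark = Reed
Bay ∨ Jet = Jet
Reed ∨ Jet = Jet
Teal ∧ Jet = Teal
Reed ∧ Sage = Reed
Lark ∧ Ash = Quill
Reed ∨ Quill = Lark
Iris ∧ Quill = Quill
Lark ∨ Quill = Lark
Teal ∨ Lark = Lark

Lark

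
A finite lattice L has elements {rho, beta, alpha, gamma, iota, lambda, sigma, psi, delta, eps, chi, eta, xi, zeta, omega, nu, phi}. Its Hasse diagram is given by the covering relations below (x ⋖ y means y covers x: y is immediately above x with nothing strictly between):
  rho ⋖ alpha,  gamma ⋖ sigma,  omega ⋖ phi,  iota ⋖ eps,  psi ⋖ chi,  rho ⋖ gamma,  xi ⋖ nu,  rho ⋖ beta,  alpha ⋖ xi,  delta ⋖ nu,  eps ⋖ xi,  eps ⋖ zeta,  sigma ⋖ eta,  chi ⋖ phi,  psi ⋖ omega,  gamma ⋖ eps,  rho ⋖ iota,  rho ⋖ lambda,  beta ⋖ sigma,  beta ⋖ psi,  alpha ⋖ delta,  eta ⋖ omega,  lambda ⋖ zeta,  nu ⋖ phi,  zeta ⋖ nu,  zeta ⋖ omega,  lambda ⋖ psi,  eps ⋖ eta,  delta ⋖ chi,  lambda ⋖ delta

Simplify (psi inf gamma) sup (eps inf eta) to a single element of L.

eps

psi ∧ gamma = rho
eps ∧ eta = eps
rho ∨ eps = eps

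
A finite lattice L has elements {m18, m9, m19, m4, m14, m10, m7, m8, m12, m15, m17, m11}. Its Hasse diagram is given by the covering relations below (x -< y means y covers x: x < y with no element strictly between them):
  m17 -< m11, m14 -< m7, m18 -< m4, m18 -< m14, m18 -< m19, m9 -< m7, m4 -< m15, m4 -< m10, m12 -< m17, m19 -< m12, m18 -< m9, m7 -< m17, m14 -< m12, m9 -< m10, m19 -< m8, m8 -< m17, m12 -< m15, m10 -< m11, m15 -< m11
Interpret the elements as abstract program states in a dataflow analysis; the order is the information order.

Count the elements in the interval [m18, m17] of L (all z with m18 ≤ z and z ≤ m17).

8

The interval [m18, m17] = {m12, m14, m17, m18, m19, m7, m8, m9}, which has 8 elements.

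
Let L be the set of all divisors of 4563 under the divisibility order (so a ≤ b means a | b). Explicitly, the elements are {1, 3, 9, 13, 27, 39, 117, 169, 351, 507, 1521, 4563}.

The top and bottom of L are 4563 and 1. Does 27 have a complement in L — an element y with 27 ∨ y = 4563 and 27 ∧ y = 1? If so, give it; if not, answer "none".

Need y with 27 ∨ y = 4563 and 27 ∧ y = 1.
Checking each element gives: 169.

169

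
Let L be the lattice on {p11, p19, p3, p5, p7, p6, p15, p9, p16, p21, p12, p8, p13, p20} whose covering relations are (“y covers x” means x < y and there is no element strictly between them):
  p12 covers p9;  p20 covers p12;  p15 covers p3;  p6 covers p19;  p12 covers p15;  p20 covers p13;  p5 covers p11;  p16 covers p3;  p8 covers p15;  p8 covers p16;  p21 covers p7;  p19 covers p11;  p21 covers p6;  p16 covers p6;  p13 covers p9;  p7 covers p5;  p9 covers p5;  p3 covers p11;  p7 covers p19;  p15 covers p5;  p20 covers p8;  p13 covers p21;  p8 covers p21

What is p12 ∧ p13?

Common lower bounds of {p12, p13}: p11, p5, p9.
The greatest among these is p9.

p9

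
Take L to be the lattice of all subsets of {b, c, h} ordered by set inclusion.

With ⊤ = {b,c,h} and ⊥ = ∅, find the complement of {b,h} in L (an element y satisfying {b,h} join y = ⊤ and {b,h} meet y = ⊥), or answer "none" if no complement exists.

{c}

Need y with {b,h} ∨ y = {b,c,h} and {b,h} ∧ y = ∅.
Checking each element gives: {c}.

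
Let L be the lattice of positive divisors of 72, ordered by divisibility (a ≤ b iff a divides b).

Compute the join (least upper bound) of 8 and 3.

24

In the divisibility order, the join is the least common multiple: lcm(8, 3) = 24.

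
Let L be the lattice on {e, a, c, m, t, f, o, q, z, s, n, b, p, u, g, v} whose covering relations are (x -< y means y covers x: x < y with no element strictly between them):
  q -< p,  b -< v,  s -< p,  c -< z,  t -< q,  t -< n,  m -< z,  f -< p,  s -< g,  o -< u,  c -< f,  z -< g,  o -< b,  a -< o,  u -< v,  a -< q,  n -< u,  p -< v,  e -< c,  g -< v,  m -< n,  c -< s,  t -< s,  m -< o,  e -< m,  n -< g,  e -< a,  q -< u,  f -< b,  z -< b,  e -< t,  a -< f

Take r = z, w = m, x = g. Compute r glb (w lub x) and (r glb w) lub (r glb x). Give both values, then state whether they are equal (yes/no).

z; z; yes

w lub x = g, so r glb (w lub x) = z glb g = z.
r glb w = m and r glb x = z, so (r glb w) lub (r glb x) = m lub z = z.
Equal: yes.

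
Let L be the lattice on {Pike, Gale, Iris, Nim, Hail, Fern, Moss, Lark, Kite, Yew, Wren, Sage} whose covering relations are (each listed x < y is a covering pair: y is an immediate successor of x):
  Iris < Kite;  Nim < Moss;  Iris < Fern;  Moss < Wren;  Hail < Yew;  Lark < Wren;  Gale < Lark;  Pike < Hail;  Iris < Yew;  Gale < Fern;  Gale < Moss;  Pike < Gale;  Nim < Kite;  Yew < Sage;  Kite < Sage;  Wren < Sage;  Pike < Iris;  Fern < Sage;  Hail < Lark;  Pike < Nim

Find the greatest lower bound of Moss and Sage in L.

Moss

Common lower bounds of {Moss, Sage}: Gale, Moss, Nim, Pike.
The greatest among these is Moss.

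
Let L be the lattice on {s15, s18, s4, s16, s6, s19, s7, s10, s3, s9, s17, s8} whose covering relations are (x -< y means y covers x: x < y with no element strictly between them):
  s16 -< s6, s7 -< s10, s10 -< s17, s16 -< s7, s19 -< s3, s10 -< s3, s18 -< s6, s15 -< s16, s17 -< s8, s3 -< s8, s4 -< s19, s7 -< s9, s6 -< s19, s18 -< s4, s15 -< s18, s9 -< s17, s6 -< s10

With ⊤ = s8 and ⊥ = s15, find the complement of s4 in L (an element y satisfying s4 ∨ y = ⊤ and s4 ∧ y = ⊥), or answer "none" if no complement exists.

s9

Need y with s4 ∨ y = s8 and s4 ∧ y = s15.
Checking each element gives: s9.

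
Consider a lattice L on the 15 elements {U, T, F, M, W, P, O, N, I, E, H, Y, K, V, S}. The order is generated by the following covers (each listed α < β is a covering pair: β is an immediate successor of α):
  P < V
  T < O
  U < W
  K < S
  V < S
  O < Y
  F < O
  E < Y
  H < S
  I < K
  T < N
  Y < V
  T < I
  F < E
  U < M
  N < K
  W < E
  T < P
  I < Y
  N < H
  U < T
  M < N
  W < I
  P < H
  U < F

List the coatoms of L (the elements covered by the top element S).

H, K, V

The coatoms are exactly the elements covered by S: H, K, V.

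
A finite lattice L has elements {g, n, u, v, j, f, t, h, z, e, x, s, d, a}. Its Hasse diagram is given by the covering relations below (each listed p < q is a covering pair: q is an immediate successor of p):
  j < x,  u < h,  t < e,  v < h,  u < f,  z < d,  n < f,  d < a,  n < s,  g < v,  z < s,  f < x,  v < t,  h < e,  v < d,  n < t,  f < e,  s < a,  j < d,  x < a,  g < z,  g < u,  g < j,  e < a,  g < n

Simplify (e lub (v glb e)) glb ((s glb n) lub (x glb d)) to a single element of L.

f

v ∧ e = v
e ∨ v = e
s ∧ n = n
x ∧ d = j
n ∨ j = x
e ∧ x = f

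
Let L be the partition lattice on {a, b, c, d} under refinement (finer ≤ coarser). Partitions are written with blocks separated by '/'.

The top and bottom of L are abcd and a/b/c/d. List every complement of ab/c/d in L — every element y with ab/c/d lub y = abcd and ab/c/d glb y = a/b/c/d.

Need y with ab/c/d ∨ y = abcd and ab/c/d ∧ y = a/b/c/d.
Checking each element gives: a/bcd, ac/bd, acd/b, ad/bc.

a/bcd, ac/bd, acd/b, ad/bc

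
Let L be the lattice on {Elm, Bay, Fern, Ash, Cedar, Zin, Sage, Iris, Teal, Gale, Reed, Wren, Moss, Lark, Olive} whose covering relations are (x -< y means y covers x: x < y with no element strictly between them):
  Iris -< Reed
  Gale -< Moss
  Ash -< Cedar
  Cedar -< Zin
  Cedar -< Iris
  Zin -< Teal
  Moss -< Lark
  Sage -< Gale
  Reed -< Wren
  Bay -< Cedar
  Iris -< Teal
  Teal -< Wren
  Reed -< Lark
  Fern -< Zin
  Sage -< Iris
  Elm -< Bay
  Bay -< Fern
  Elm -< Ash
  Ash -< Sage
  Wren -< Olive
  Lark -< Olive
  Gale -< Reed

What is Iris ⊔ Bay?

Iris

Common upper bounds of {Iris, Bay}: Iris, Lark, Olive, Reed, Teal, Wren.
The least among these is Iris.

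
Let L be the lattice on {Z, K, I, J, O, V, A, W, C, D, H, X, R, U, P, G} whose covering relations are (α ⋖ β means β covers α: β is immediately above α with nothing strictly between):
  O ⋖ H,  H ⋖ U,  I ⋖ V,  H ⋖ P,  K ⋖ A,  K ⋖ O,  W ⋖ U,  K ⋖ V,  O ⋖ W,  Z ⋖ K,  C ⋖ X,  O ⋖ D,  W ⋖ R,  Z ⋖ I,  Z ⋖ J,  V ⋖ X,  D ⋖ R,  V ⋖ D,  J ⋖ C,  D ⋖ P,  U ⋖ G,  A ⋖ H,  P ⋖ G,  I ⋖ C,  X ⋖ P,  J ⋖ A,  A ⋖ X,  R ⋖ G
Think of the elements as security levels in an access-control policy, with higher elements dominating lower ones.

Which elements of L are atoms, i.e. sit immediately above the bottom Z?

I, J, K

The atoms are exactly the elements that cover Z: I, J, K.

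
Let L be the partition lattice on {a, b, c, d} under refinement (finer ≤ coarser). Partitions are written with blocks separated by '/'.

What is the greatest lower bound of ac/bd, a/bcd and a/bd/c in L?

a/bd/c

Common lower bounds of {ac/bd, a/bcd, a/bd/c}: a/b/c/d, a/bd/c.
The greatest among these is a/bd/c.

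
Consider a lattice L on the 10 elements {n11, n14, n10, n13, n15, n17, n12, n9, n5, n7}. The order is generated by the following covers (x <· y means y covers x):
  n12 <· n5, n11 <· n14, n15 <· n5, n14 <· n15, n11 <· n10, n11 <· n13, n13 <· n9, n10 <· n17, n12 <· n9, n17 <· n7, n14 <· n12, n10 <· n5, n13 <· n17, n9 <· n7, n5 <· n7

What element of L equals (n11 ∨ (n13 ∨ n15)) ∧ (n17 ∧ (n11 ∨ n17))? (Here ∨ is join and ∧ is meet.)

n17

n13 ∨ n15 = n7
n11 ∨ n7 = n7
n11 ∨ n17 = n17
n17 ∧ n17 = n17
n7 ∧ n17 = n17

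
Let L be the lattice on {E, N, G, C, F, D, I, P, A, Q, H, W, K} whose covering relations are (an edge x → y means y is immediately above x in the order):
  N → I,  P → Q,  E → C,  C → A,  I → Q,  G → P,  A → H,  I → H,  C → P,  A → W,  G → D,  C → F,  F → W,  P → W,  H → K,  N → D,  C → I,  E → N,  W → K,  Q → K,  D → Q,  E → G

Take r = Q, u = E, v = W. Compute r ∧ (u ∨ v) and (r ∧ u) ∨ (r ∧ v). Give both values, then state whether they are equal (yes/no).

P; P; yes

u ∨ v = W, so r ∧ (u ∨ v) = Q ∧ W = P.
r ∧ u = E and r ∧ v = P, so (r ∧ u) ∨ (r ∧ v) = E ∨ P = P.
Equal: yes.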